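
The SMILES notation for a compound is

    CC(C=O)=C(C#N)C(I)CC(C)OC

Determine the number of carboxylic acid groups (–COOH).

0

Scan the SMILES for the carboxylic acid motif — none present.
Groups that are present: 1 aldehyde, 1 alkene, 1 ether, 1 nitrile.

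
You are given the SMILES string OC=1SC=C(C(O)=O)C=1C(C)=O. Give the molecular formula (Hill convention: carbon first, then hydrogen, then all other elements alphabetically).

Walk through each heavy atom and fill implicit hydrogens from standard valence (C 4, N 3, O 2, S 2, halogen 1):
  atom 1: O, bond orders sum to 1 (valence 2) → 1 H
  atom 2: C, bond orders sum to 4 (valence 4) → 0 H
  atom 3: S, bond orders sum to 2 (valence 2) → 0 H
  atom 4: C, bond orders sum to 3 (valence 4) → 1 H
  atom 5: C, bond orders sum to 4 (valence 4) → 0 H
  atom 6: C, bond orders sum to 4 (valence 4) → 0 H
  atom 7: O, bond orders sum to 1 (valence 2) → 1 H
  atom 8: O, bond orders sum to 2 (valence 2) → 0 H
  atom 9: C, bond orders sum to 4 (valence 4) → 0 H
  atom 10: C, bond orders sum to 4 (valence 4) → 0 H
  atom 11: C, bond orders sum to 1 (valence 4) → 3 H
  atom 12: O, bond orders sum to 2 (valence 2) → 0 H
Totals → C:7, H:6, O:4, S:1.
In Hill order: C7H6O4S.

C7H6O4S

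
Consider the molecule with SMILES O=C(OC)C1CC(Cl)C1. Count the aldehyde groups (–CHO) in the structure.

Scan the SMILES for the aldehyde motif — none present.
Groups that are present: 1 ester.

0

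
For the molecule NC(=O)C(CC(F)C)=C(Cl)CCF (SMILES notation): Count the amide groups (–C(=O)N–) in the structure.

1

The amide motif appears at heavy-atom position 2 in the SMILES.
Other groups present: 1 alkene.
Amide count: 1.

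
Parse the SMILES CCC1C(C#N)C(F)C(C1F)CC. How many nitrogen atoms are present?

Scan the SMILES for N atoms (remember two-letter symbols like Cl and Br are single atoms).
Nitrogen count: 1.

1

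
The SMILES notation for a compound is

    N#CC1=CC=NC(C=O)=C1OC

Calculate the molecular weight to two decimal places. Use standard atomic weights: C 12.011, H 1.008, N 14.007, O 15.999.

First, the molecular formula is C8H6N2O2 (counting implicit H from valence).
  C: 8 × 12.011 = 96.088
  H: 6 × 1.008 = 6.048
  N: 2 × 14.007 = 28.014
  O: 2 × 15.999 = 31.998
Sum: 8×12.011 + 6×1.008 + 2×14.007 + 2×15.999 = 162.148 → 162.15 g/mol.

162.15 g/mol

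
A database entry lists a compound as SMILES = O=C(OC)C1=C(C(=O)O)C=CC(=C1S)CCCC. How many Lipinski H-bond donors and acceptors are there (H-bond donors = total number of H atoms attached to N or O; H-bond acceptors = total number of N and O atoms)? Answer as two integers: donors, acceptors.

Donors: find every N or O and count the H atoms it carries.
  atom 1 (O): bond orders sum to 2 → 0 H
  atom 3 (O): bond orders sum to 2 → 0 H
  atom 8 (O): bond orders sum to 2 → 0 H
  atom 9 (O): bond orders sum to 1 → 1 H
Lipinski HBD = 1.
Acceptors: N atoms = 0, O atoms = 4 → HBA = 4.

1, 4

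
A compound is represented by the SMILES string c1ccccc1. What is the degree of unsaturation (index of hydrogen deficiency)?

4

Molecular formula: C6H6.
DoU = (2C + 2 + N − H − X) / 2, where X is the halogen count and O/S are ignored.
    = (2·6 + 2 + 0 − 6 − 0) / 2 = 8 / 2 = 4.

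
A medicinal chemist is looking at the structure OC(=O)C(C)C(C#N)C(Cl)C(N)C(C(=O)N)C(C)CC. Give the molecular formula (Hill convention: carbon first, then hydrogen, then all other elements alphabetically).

C13H22ClN3O3

Walk through each heavy atom and fill implicit hydrogens from standard valence (C 4, N 3, O 2, S 2, halogen 1):
  atom 1: O, bond orders sum to 1 (valence 2) → 1 H
  atom 2: C, bond orders sum to 4 (valence 4) → 0 H
  atom 3: O, bond orders sum to 2 (valence 2) → 0 H
  atom 4: C, bond orders sum to 3 (valence 4) → 1 H
  atom 5: C, bond orders sum to 1 (valence 4) → 3 H
  atom 6: C, bond orders sum to 3 (valence 4) → 1 H
  atom 7: C, bond orders sum to 4 (valence 4) → 0 H
  atom 8: N, bond orders sum to 3 (valence 3) → 0 H
  atom 9: C, bond orders sum to 3 (valence 4) → 1 H
  atom 10: Cl (halogen, monovalent) → 0 H
  atom 11: C, bond orders sum to 3 (valence 4) → 1 H
  atom 12: N, bond orders sum to 1 (valence 3) → 2 H
  atom 13: C, bond orders sum to 3 (valence 4) → 1 H
  atom 14: C, bond orders sum to 4 (valence 4) → 0 H
  atom 15: O, bond orders sum to 2 (valence 2) → 0 H
  atom 16: N, bond orders sum to 1 (valence 3) → 2 H
  atom 17: C, bond orders sum to 3 (valence 4) → 1 H
  atom 18: C, bond orders sum to 1 (valence 4) → 3 H
  atom 19: C, bond orders sum to 2 (valence 4) → 2 H
  atom 20: C, bond orders sum to 1 (valence 4) → 3 H
Totals → C:13, H:22, Cl:1, N:3, O:3.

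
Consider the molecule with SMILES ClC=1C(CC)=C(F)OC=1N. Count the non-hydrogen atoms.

10

Every atom symbol written in the SMILES (organic subset) is one heavy atom; implicit H are not written.
Heavy atoms by element → C:6, Cl:1, F:1, N:1, O:1.
Total: 10.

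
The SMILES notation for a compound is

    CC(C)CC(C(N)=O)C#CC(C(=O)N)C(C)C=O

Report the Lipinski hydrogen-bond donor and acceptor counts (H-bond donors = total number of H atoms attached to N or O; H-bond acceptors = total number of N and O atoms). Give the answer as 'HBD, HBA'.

Donors: find every N or O and count the H atoms it carries.
  atom 7 (N): bond orders sum to 1 → 2 H
  atom 8 (O): bond orders sum to 2 → 0 H
  atom 13 (O): bond orders sum to 2 → 0 H
  atom 14 (N): bond orders sum to 1 → 2 H
  atom 18 (O): bond orders sum to 2 → 0 H
Lipinski HBD = 4.
Acceptors: N atoms = 2, O atoms = 3 → HBA = 5.

4, 5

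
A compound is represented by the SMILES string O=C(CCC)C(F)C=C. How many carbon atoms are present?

7

Count every carbon token in the SMILES (each C, including those in ring-closure positions and inside branches).
Carbon count: 7.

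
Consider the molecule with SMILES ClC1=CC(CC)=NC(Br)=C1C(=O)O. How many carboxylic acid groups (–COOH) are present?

The carboxylic acid motif appears at heavy-atom position 11 in the SMILES.
Carboxylic acid count: 1.

1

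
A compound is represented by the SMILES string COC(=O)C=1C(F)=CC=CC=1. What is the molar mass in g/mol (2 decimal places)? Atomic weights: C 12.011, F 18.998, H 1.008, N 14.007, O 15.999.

First, the molecular formula is C8H7FO2 (counting implicit H from valence).
  C: 8 × 12.011 = 96.088
  F: 1 × 18.998 = 18.998
  H: 7 × 1.008 = 7.056
  O: 2 × 15.999 = 31.998
Sum: 8×12.011 + 1×18.998 + 7×1.008 + 2×15.999 = 154.140 → 154.14 g/mol.

154.14 g/mol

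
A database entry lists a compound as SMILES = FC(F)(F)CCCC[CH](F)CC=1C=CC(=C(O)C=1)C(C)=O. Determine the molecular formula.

C15H18F4O2

Walk through each heavy atom and fill implicit hydrogens from standard valence (C 4, N 3, O 2, S 2, halogen 1):
  atom 1: F (halogen, monovalent) → 0 H
  atom 2: C, bond orders sum to 4 (valence 4) → 0 H
  atom 3: F (halogen, monovalent) → 0 H
  atom 4: F (halogen, monovalent) → 0 H
  atom 5: C, bond orders sum to 2 (valence 4) → 2 H
  atom 6: C, bond orders sum to 2 (valence 4) → 2 H
  atom 7: C, bond orders sum to 2 (valence 4) → 2 H
  atom 8: C, bond orders sum to 2 (valence 4) → 2 H
  atom 9: C with explicit H count 1
  atom 10: F (halogen, monovalent) → 0 H
  atom 11: C, bond orders sum to 2 (valence 4) → 2 H
  atom 12: C, bond orders sum to 4 (valence 4) → 0 H
  atom 13: C, bond orders sum to 3 (valence 4) → 1 H
  atom 14: C, bond orders sum to 3 (valence 4) → 1 H
  atom 15: C, bond orders sum to 4 (valence 4) → 0 H
  atom 16: C, bond orders sum to 4 (valence 4) → 0 H
  atom 17: O, bond orders sum to 1 (valence 2) → 1 H
  atom 18: C, bond orders sum to 3 (valence 4) → 1 H
  atom 19: C, bond orders sum to 4 (valence 4) → 0 H
  atom 20: C, bond orders sum to 1 (valence 4) → 3 H
  atom 21: O, bond orders sum to 2 (valence 2) → 0 H
Totals → C:15, H:18, F:4, O:2.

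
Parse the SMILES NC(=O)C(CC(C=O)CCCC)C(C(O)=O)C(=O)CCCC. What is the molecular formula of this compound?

Walk through each heavy atom and fill implicit hydrogens from standard valence (C 4, N 3, O 2, S 2, halogen 1):
  atom 1: N, bond orders sum to 1 (valence 3) → 2 H
  atom 2: C, bond orders sum to 4 (valence 4) → 0 H
  atom 3: O, bond orders sum to 2 (valence 2) → 0 H
  atom 4: C, bond orders sum to 3 (valence 4) → 1 H
  atom 5: C, bond orders sum to 2 (valence 4) → 2 H
  atom 6: C, bond orders sum to 3 (valence 4) → 1 H
  atom 7: C, bond orders sum to 3 (valence 4) → 1 H
  atom 8: O, bond orders sum to 2 (valence 2) → 0 H
  atom 9: C, bond orders sum to 2 (valence 4) → 2 H
  atom 10: C, bond orders sum to 2 (valence 4) → 2 H
  atom 11: C, bond orders sum to 2 (valence 4) → 2 H
  atom 12: C, bond orders sum to 1 (valence 4) → 3 H
  atom 13: C, bond orders sum to 3 (valence 4) → 1 H
  atom 14: C, bond orders sum to 4 (valence 4) → 0 H
  atom 15: O, bond orders sum to 1 (valence 2) → 1 H
  atom 16: O, bond orders sum to 2 (valence 2) → 0 H
  atom 17: C, bond orders sum to 4 (valence 4) → 0 H
  atom 18: O, bond orders sum to 2 (valence 2) → 0 H
  atom 19: C, bond orders sum to 2 (valence 4) → 2 H
  atom 20: C, bond orders sum to 2 (valence 4) → 2 H
  atom 21: C, bond orders sum to 2 (valence 4) → 2 H
  atom 22: C, bond orders sum to 1 (valence 4) → 3 H
Totals → C:16, H:27, N:1, O:5.

C16H27NO5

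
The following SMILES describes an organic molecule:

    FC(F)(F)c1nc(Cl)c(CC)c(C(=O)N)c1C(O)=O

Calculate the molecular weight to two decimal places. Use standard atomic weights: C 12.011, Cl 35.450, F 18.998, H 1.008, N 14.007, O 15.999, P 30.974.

First, the molecular formula is C10H8ClF3N2O3 (counting implicit H from valence).
  C: 10 × 12.011 = 120.110
  Cl: 1 × 35.450 = 35.450
  F: 3 × 18.998 = 56.994
  H: 8 × 1.008 = 8.064
  N: 2 × 14.007 = 28.014
  O: 3 × 15.999 = 47.997
Sum: 10×12.011 + 1×35.450 + 3×18.998 + 8×1.008 + 2×14.007 + 3×15.999 = 296.629 → 296.63 g/mol.

296.63 g/mol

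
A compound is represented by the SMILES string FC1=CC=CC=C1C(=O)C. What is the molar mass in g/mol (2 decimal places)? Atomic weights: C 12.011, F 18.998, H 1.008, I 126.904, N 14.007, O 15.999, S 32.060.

138.14 g/mol

First, the molecular formula is C8H7FO (counting implicit H from valence).
  C: 8 × 12.011 = 96.088
  F: 1 × 18.998 = 18.998
  H: 7 × 1.008 = 7.056
  O: 1 × 15.999 = 15.999
Sum: 8×12.011 + 1×18.998 + 7×1.008 + 1×15.999 = 138.141 → 138.14 g/mol.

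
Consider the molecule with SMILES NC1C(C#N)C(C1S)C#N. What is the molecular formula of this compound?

C6H7N3S

Walk through each heavy atom and fill implicit hydrogens from standard valence (C 4, N 3, O 2, S 2, halogen 1):
  atom 1: N, bond orders sum to 1 (valence 3) → 2 H
  atom 2: C, bond orders sum to 3 (valence 4) → 1 H
  atom 3: C, bond orders sum to 3 (valence 4) → 1 H
  atom 4: C, bond orders sum to 4 (valence 4) → 0 H
  atom 5: N, bond orders sum to 3 (valence 3) → 0 H
  atom 6: C, bond orders sum to 3 (valence 4) → 1 H
  atom 7: C, bond orders sum to 3 (valence 4) → 1 H
  atom 8: S, bond orders sum to 1 (valence 2) → 1 H
  atom 9: C, bond orders sum to 4 (valence 4) → 0 H
  atom 10: N, bond orders sum to 3 (valence 3) → 0 H
Totals → C:6, H:7, N:3, S:1.
In Hill order: C6H7N3S.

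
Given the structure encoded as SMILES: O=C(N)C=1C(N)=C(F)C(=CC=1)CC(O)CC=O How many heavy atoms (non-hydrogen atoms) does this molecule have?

17

Every atom symbol written in the SMILES (organic subset) is one heavy atom; implicit H are not written.
Heavy atoms by element → C:11, F:1, N:2, O:3.
Total: 17.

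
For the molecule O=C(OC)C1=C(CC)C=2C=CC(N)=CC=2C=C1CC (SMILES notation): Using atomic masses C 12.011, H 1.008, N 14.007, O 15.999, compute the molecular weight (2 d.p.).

257.33 g/mol

First, the molecular formula is C16H19NO2 (counting implicit H from valence).
  C: 16 × 12.011 = 192.176
  H: 19 × 1.008 = 19.152
  N: 1 × 14.007 = 14.007
  O: 2 × 15.999 = 31.998
Sum: 16×12.011 + 19×1.008 + 1×14.007 + 2×15.999 = 257.333 → 257.33 g/mol.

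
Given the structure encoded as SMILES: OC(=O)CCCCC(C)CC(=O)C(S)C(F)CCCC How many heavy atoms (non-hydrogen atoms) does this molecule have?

20

Every atom symbol written in the SMILES (organic subset) is one heavy atom; implicit H are not written.
Heavy atoms by element → C:15, F:1, O:3, S:1.
Total: 20.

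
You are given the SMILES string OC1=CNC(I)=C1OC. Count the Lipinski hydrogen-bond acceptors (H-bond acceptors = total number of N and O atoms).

N atoms: 1; O atoms: 2.
Lipinski HBA = 1 + 2 = 3.

3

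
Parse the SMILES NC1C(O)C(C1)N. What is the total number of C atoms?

4

Count every carbon token in the SMILES (each C, including those in ring-closure positions and inside branches).
Carbon count: 4.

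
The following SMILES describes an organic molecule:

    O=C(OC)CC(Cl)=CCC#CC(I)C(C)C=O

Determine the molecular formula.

C12H14ClIO3

Walk through each heavy atom and fill implicit hydrogens from standard valence (C 4, N 3, O 2, S 2, halogen 1):
  atom 1: O, bond orders sum to 2 (valence 2) → 0 H
  atom 2: C, bond orders sum to 4 (valence 4) → 0 H
  atom 3: O, bond orders sum to 2 (valence 2) → 0 H
  atom 4: C, bond orders sum to 1 (valence 4) → 3 H
  atom 5: C, bond orders sum to 2 (valence 4) → 2 H
  atom 6: C, bond orders sum to 4 (valence 4) → 0 H
  atom 7: Cl (halogen, monovalent) → 0 H
  atom 8: C, bond orders sum to 3 (valence 4) → 1 H
  atom 9: C, bond orders sum to 2 (valence 4) → 2 H
  atom 10: C, bond orders sum to 4 (valence 4) → 0 H
  atom 11: C, bond orders sum to 4 (valence 4) → 0 H
  atom 12: C, bond orders sum to 3 (valence 4) → 1 H
  atom 13: I (halogen, monovalent) → 0 H
  atom 14: C, bond orders sum to 3 (valence 4) → 1 H
  atom 15: C, bond orders sum to 1 (valence 4) → 3 H
  atom 16: C, bond orders sum to 3 (valence 4) → 1 H
  atom 17: O, bond orders sum to 2 (valence 2) → 0 H
Totals → C:12, H:14, Cl:1, I:1, O:3.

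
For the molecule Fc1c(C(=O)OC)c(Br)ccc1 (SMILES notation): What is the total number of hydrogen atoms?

Walk through each heavy atom and fill implicit hydrogens from standard valence (C 4, N 3, O 2, S 2, halogen 1); for lowercase aromatic atoms, an aromatic c carries 1 H when it has two neighbours and 0 H with three, and aromatic n carries 0 H:
  atom 1: F (halogen, monovalent) → 0 H
  atom 2: aromatic c, 3 neighbours → 0 H
  atom 3: aromatic c, 3 neighbours → 0 H
  atom 4: C, bond orders sum to 4 (valence 4) → 0 H
  atom 5: O, bond orders sum to 2 (valence 2) → 0 H
  atom 6: O, bond orders sum to 2 (valence 2) → 0 H
  atom 7: C, bond orders sum to 1 (valence 4) → 3 H
  atom 8: aromatic c, 3 neighbours → 0 H
  atom 9: Br (halogen, monovalent) → 0 H
  atom 10: aromatic c, 2 neighbours → 1 H
  atom 11: aromatic c, 2 neighbours → 1 H
  atom 12: aromatic c, 2 neighbours → 1 H
Total hydrogens: 6.

6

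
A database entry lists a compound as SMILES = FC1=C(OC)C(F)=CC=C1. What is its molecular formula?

Walk through each heavy atom and fill implicit hydrogens from standard valence (C 4, N 3, O 2, S 2, halogen 1):
  atom 1: F (halogen, monovalent) → 0 H
  atom 2: C, bond orders sum to 4 (valence 4) → 0 H
  atom 3: C, bond orders sum to 4 (valence 4) → 0 H
  atom 4: O, bond orders sum to 2 (valence 2) → 0 H
  atom 5: C, bond orders sum to 1 (valence 4) → 3 H
  atom 6: C, bond orders sum to 4 (valence 4) → 0 H
  atom 7: F (halogen, monovalent) → 0 H
  atom 8: C, bond orders sum to 3 (valence 4) → 1 H
  atom 9: C, bond orders sum to 3 (valence 4) → 1 H
  atom 10: C, bond orders sum to 3 (valence 4) → 1 H
Totals → C:7, H:6, F:2, O:1.

C7H6F2O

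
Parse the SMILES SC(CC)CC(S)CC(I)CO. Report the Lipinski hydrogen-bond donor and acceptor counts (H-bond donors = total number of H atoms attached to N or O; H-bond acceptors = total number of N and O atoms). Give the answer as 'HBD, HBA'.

Donors: find every N or O and count the H atoms it carries.
  atom 12 (O): bond orders sum to 1 → 1 H
Lipinski HBD = 1.
Acceptors: N atoms = 0, O atoms = 1 → HBA = 1.

1, 1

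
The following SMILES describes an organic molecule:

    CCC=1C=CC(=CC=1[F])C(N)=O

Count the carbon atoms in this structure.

9

Count every carbon token in the SMILES (each C, including those in ring-closure positions and inside branches).
Carbon count: 9.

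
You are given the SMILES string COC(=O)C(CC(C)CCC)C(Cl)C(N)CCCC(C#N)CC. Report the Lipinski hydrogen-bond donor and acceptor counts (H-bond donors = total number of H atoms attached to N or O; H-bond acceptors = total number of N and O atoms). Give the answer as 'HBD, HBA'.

2, 4

Donors: find every N or O and count the H atoms it carries.
  atom 2 (O): bond orders sum to 2 → 0 H
  atom 4 (O): bond orders sum to 2 → 0 H
  atom 15 (N): bond orders sum to 1 → 2 H
  atom 21 (N): bond orders sum to 3 → 0 H
Lipinski HBD = 2.
Acceptors: N atoms = 2, O atoms = 2 → HBA = 4.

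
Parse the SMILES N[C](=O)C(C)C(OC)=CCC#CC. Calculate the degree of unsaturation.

Degree of unsaturation = (number of rings) + (number of π bonds).
Ring closures in the SMILES: 0.
π bonds: 2 double bonds (each 1 DoU), 1 triple bond (each 2 DoU) → 4 DoU from unsaturation.
Total DoU = 0 + 4 = 4.

4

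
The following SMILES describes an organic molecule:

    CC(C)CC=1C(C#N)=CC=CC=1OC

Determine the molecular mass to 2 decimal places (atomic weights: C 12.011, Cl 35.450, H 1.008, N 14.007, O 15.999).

First, the molecular formula is C12H15NO (counting implicit H from valence).
  C: 12 × 12.011 = 144.132
  H: 15 × 1.008 = 15.120
  N: 1 × 14.007 = 14.007
  O: 1 × 15.999 = 15.999
Sum: 12×12.011 + 15×1.008 + 1×14.007 + 1×15.999 = 189.258 → 189.26 g/mol.

189.26 g/mol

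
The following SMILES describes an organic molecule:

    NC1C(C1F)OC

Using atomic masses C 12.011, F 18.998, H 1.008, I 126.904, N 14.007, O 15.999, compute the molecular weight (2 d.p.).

105.11 g/mol

First, the molecular formula is C4H8FNO (counting implicit H from valence).
  C: 4 × 12.011 = 48.044
  F: 1 × 18.998 = 18.998
  H: 8 × 1.008 = 8.064
  N: 1 × 14.007 = 14.007
  O: 1 × 15.999 = 15.999
Sum: 4×12.011 + 1×18.998 + 8×1.008 + 1×14.007 + 1×15.999 = 105.112 → 105.11 g/mol.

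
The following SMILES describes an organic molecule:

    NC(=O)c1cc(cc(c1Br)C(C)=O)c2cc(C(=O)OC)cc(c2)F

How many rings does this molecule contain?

2

In SMILES, each pair of matching ring-closure digits denotes one ring-closing bond; the number of such bonds equals the number of independent rings.
Ring-closure bonds here: 2.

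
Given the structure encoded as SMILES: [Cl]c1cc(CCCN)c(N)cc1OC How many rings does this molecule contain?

1

In SMILES, each pair of matching ring-closure digits denotes one ring-closing bond; the number of such bonds equals the number of independent rings.
Ring-closure bonds here: 1.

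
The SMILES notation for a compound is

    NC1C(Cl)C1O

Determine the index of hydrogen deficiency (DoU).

1

Molecular formula: C3H6ClNO.
DoU = (2C + 2 + N − H − X) / 2, where X is the halogen count and O/S are ignored.
    = (2·3 + 2 + 1 − 6 − 1) / 2 = 2 / 2 = 1.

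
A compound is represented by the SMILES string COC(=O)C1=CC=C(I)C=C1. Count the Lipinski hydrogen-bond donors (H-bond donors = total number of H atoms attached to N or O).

Donors: find every N or O and count the H atoms it carries.
  atom 2 (O): bond orders sum to 2 → 0 H
  atom 4 (O): bond orders sum to 2 → 0 H
Lipinski HBD = 0.

0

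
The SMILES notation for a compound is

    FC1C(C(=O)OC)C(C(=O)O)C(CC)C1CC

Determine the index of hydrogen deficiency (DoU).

3

Degree of unsaturation = (number of rings) + (number of π bonds).
Ring closures in the SMILES: 1.
π bonds: 2 double bonds (each 1 DoU) → 2 DoU from unsaturation.
Total DoU = 1 + 2 = 3.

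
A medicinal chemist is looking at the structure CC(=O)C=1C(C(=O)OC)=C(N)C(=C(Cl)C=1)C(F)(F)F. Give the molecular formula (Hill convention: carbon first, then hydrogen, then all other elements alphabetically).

C11H9ClF3NO3

Walk through each heavy atom and fill implicit hydrogens from standard valence (C 4, N 3, O 2, S 2, halogen 1):
  atom 1: C, bond orders sum to 1 (valence 4) → 3 H
  atom 2: C, bond orders sum to 4 (valence 4) → 0 H
  atom 3: O, bond orders sum to 2 (valence 2) → 0 H
  atom 4: C, bond orders sum to 4 (valence 4) → 0 H
  atom 5: C, bond orders sum to 4 (valence 4) → 0 H
  atom 6: C, bond orders sum to 4 (valence 4) → 0 H
  atom 7: O, bond orders sum to 2 (valence 2) → 0 H
  atom 8: O, bond orders sum to 2 (valence 2) → 0 H
  atom 9: C, bond orders sum to 1 (valence 4) → 3 H
  atom 10: C, bond orders sum to 4 (valence 4) → 0 H
  atom 11: N, bond orders sum to 1 (valence 3) → 2 H
  atom 12: C, bond orders sum to 4 (valence 4) → 0 H
  atom 13: C, bond orders sum to 4 (valence 4) → 0 H
  atom 14: Cl (halogen, monovalent) → 0 H
  atom 15: C, bond orders sum to 3 (valence 4) → 1 H
  atom 16: C, bond orders sum to 4 (valence 4) → 0 H
  atom 17: F (halogen, monovalent) → 0 H
  atom 18: F (halogen, monovalent) → 0 H
  atom 19: F (halogen, monovalent) → 0 H
Totals → C:11, H:9, Cl:1, F:3, N:1, O:3.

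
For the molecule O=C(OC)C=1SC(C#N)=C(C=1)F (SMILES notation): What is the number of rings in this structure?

In SMILES, each pair of matching ring-closure digits denotes one ring-closing bond; the number of such bonds equals the number of independent rings.
Ring-closure bonds here: 1.

1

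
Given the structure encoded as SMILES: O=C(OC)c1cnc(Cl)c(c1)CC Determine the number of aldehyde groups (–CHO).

0

Scan the SMILES for the aldehyde motif — none present.
Groups that are present: 1 ester.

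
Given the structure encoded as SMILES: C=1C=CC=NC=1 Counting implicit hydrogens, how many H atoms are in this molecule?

Walk through each heavy atom and fill implicit hydrogens from standard valence (C 4, N 3, O 2, S 2, halogen 1):
  atom 1: C, bond orders sum to 3 (valence 4) → 1 H
  atom 2: C, bond orders sum to 3 (valence 4) → 1 H
  atom 3: C, bond orders sum to 3 (valence 4) → 1 H
  atom 4: C, bond orders sum to 3 (valence 4) → 1 H
  atom 5: N, bond orders sum to 3 (valence 3) → 0 H
  atom 6: C, bond orders sum to 3 (valence 4) → 1 H
Total hydrogens: 5.

5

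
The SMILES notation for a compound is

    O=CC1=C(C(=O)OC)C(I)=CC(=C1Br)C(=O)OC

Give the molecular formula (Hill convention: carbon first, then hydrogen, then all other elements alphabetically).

C11H8BrIO5

Walk through each heavy atom and fill implicit hydrogens from standard valence (C 4, N 3, O 2, S 2, halogen 1):
  atom 1: O, bond orders sum to 2 (valence 2) → 0 H
  atom 2: C, bond orders sum to 3 (valence 4) → 1 H
  atom 3: C, bond orders sum to 4 (valence 4) → 0 H
  atom 4: C, bond orders sum to 4 (valence 4) → 0 H
  atom 5: C, bond orders sum to 4 (valence 4) → 0 H
  atom 6: O, bond orders sum to 2 (valence 2) → 0 H
  atom 7: O, bond orders sum to 2 (valence 2) → 0 H
  atom 8: C, bond orders sum to 1 (valence 4) → 3 H
  atom 9: C, bond orders sum to 4 (valence 4) → 0 H
  atom 10: I (halogen, monovalent) → 0 H
  atom 11: C, bond orders sum to 3 (valence 4) → 1 H
  atom 12: C, bond orders sum to 4 (valence 4) → 0 H
  atom 13: C, bond orders sum to 4 (valence 4) → 0 H
  atom 14: Br (halogen, monovalent) → 0 H
  atom 15: C, bond orders sum to 4 (valence 4) → 0 H
  atom 16: O, bond orders sum to 2 (valence 2) → 0 H
  atom 17: O, bond orders sum to 2 (valence 2) → 0 H
  atom 18: C, bond orders sum to 1 (valence 4) → 3 H
Totals → C:11, H:8, Br:1, I:1, O:5.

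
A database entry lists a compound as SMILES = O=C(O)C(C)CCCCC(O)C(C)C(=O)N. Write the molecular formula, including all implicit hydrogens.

Walk through each heavy atom and fill implicit hydrogens from standard valence (C 4, N 3, O 2, S 2, halogen 1):
  atom 1: O, bond orders sum to 2 (valence 2) → 0 H
  atom 2: C, bond orders sum to 4 (valence 4) → 0 H
  atom 3: O, bond orders sum to 1 (valence 2) → 1 H
  atom 4: C, bond orders sum to 3 (valence 4) → 1 H
  atom 5: C, bond orders sum to 1 (valence 4) → 3 H
  atom 6: C, bond orders sum to 2 (valence 4) → 2 H
  atom 7: C, bond orders sum to 2 (valence 4) → 2 H
  atom 8: C, bond orders sum to 2 (valence 4) → 2 H
  atom 9: C, bond orders sum to 2 (valence 4) → 2 H
  atom 10: C, bond orders sum to 3 (valence 4) → 1 H
  atom 11: O, bond orders sum to 1 (valence 2) → 1 H
  atom 12: C, bond orders sum to 3 (valence 4) → 1 H
  atom 13: C, bond orders sum to 1 (valence 4) → 3 H
  atom 14: C, bond orders sum to 4 (valence 4) → 0 H
  atom 15: O, bond orders sum to 2 (valence 2) → 0 H
  atom 16: N, bond orders sum to 1 (valence 3) → 2 H
Totals → C:11, H:21, N:1, O:4.

C11H21NO4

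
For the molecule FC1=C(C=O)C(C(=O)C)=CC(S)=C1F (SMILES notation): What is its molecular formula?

C9H6F2O2S

Walk through each heavy atom and fill implicit hydrogens from standard valence (C 4, N 3, O 2, S 2, halogen 1):
  atom 1: F (halogen, monovalent) → 0 H
  atom 2: C, bond orders sum to 4 (valence 4) → 0 H
  atom 3: C, bond orders sum to 4 (valence 4) → 0 H
  atom 4: C, bond orders sum to 3 (valence 4) → 1 H
  atom 5: O, bond orders sum to 2 (valence 2) → 0 H
  atom 6: C, bond orders sum to 4 (valence 4) → 0 H
  atom 7: C, bond orders sum to 4 (valence 4) → 0 H
  atom 8: O, bond orders sum to 2 (valence 2) → 0 H
  atom 9: C, bond orders sum to 1 (valence 4) → 3 H
  atom 10: C, bond orders sum to 3 (valence 4) → 1 H
  atom 11: C, bond orders sum to 4 (valence 4) → 0 H
  atom 12: S, bond orders sum to 1 (valence 2) → 1 H
  atom 13: C, bond orders sum to 4 (valence 4) → 0 H
  atom 14: F (halogen, monovalent) → 0 H
Totals → C:9, H:6, F:2, O:2, S:1.
In Hill order: C9H6F2O2S.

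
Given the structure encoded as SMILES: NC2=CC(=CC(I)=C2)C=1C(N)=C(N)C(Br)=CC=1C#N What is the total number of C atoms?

13

Count every carbon token in the SMILES (each C, including those in ring-closure positions and inside branches).
Carbon count: 13.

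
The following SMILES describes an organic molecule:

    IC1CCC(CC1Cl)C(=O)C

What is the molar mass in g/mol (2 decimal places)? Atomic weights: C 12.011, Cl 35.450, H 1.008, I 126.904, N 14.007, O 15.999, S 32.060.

First, the molecular formula is C8H12ClIO (counting implicit H from valence).
  C: 8 × 12.011 = 96.088
  Cl: 1 × 35.450 = 35.450
  H: 12 × 1.008 = 12.096
  I: 1 × 126.904 = 126.904
  O: 1 × 15.999 = 15.999
Sum: 8×12.011 + 1×35.450 + 12×1.008 + 1×126.904 + 1×15.999 = 286.537 → 286.54 g/mol.

286.54 g/mol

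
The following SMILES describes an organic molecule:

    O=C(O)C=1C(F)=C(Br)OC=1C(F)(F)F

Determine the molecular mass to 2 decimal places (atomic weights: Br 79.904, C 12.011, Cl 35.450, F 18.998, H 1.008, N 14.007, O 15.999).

276.97 g/mol

First, the molecular formula is C6HBrF4O3 (counting implicit H from valence).
  Br: 1 × 79.904 = 79.904
  C: 6 × 12.011 = 72.066
  F: 4 × 18.998 = 75.992
  H: 1 × 1.008 = 1.008
  O: 3 × 15.999 = 47.997
Sum: 1×79.904 + 6×12.011 + 4×18.998 + 1×1.008 + 3×15.999 = 276.967 → 276.97 g/mol.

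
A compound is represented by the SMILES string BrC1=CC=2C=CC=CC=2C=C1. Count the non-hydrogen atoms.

Every atom symbol written in the SMILES (organic subset) is one heavy atom; implicit H are not written.
Heavy atoms by element → Br:1, C:10.
Total: 11.

11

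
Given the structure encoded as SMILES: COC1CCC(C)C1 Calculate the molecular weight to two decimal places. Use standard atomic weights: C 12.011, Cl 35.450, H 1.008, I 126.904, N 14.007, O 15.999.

First, the molecular formula is C7H14O (counting implicit H from valence).
  C: 7 × 12.011 = 84.077
  H: 14 × 1.008 = 14.112
  O: 1 × 15.999 = 15.999
Sum: 7×12.011 + 14×1.008 + 1×15.999 = 114.188 → 114.19 g/mol.

114.19 g/mol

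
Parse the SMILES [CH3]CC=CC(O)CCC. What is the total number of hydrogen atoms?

16

Walk through each heavy atom and fill implicit hydrogens from standard valence (C 4, N 3, O 2, S 2, halogen 1):
  atom 1: C with explicit H count 3
  atom 2: C, bond orders sum to 2 (valence 4) → 2 H
  atom 3: C, bond orders sum to 3 (valence 4) → 1 H
  atom 4: C, bond orders sum to 3 (valence 4) → 1 H
  atom 5: C, bond orders sum to 3 (valence 4) → 1 H
  atom 6: O, bond orders sum to 1 (valence 2) → 1 H
  atom 7: C, bond orders sum to 2 (valence 4) → 2 H
  atom 8: C, bond orders sum to 2 (valence 4) → 2 H
  atom 9: C, bond orders sum to 1 (valence 4) → 3 H
Total hydrogens: 16.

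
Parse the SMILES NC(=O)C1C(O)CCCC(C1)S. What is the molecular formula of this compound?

Walk through each heavy atom and fill implicit hydrogens from standard valence (C 4, N 3, O 2, S 2, halogen 1):
  atom 1: N, bond orders sum to 1 (valence 3) → 2 H
  atom 2: C, bond orders sum to 4 (valence 4) → 0 H
  atom 3: O, bond orders sum to 2 (valence 2) → 0 H
  atom 4: C, bond orders sum to 3 (valence 4) → 1 H
  atom 5: C, bond orders sum to 3 (valence 4) → 1 H
  atom 6: O, bond orders sum to 1 (valence 2) → 1 H
  atom 7: C, bond orders sum to 2 (valence 4) → 2 H
  atom 8: C, bond orders sum to 2 (valence 4) → 2 H
  atom 9: C, bond orders sum to 2 (valence 4) → 2 H
  atom 10: C, bond orders sum to 3 (valence 4) → 1 H
  atom 11: C, bond orders sum to 2 (valence 4) → 2 H
  atom 12: S, bond orders sum to 1 (valence 2) → 1 H
Totals → C:8, H:15, N:1, O:2, S:1.
In Hill order: C8H15NO2S.

C8H15NO2S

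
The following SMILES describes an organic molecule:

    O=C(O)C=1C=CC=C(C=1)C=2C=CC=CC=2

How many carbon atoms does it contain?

13

Count every carbon token in the SMILES (each C, including those in ring-closure positions and inside branches).
Carbon count: 13.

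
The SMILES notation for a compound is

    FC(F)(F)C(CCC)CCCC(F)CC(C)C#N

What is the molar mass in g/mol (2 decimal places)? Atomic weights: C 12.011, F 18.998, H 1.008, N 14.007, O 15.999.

267.31 g/mol

First, the molecular formula is C13H21F4N (counting implicit H from valence).
  C: 13 × 12.011 = 156.143
  F: 4 × 18.998 = 75.992
  H: 21 × 1.008 = 21.168
  N: 1 × 14.007 = 14.007
Sum: 13×12.011 + 4×18.998 + 21×1.008 + 1×14.007 = 267.310 → 267.31 g/mol.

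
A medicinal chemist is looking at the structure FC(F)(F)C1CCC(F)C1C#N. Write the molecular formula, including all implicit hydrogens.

C7H7F4N

Walk through each heavy atom and fill implicit hydrogens from standard valence (C 4, N 3, O 2, S 2, halogen 1):
  atom 1: F (halogen, monovalent) → 0 H
  atom 2: C, bond orders sum to 4 (valence 4) → 0 H
  atom 3: F (halogen, monovalent) → 0 H
  atom 4: F (halogen, monovalent) → 0 H
  atom 5: C, bond orders sum to 3 (valence 4) → 1 H
  atom 6: C, bond orders sum to 2 (valence 4) → 2 H
  atom 7: C, bond orders sum to 2 (valence 4) → 2 H
  atom 8: C, bond orders sum to 3 (valence 4) → 1 H
  atom 9: F (halogen, monovalent) → 0 H
  atom 10: C, bond orders sum to 3 (valence 4) → 1 H
  atom 11: C, bond orders sum to 4 (valence 4) → 0 H
  atom 12: N, bond orders sum to 3 (valence 3) → 0 H
Totals → C:7, H:7, F:4, N:1.
In Hill order: C7H7F4N.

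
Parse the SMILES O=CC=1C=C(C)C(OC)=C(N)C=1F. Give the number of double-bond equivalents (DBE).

Molecular formula: C9H10FNO2.
DoU = (2C + 2 + N − H − X) / 2, where X is the halogen count and O/S are ignored.
    = (2·9 + 2 + 1 − 10 − 1) / 2 = 10 / 2 = 5.

5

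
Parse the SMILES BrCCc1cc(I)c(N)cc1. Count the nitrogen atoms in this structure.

Scan the SMILES for N atoms (remember two-letter symbols like Cl and Br are single atoms).
Nitrogen count: 1.

1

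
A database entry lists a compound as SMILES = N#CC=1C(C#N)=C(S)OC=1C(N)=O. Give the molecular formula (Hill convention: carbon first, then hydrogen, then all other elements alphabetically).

Walk through each heavy atom and fill implicit hydrogens from standard valence (C 4, N 3, O 2, S 2, halogen 1):
  atom 1: N, bond orders sum to 3 (valence 3) → 0 H
  atom 2: C, bond orders sum to 4 (valence 4) → 0 H
  atom 3: C, bond orders sum to 4 (valence 4) → 0 H
  atom 4: C, bond orders sum to 4 (valence 4) → 0 H
  atom 5: C, bond orders sum to 4 (valence 4) → 0 H
  atom 6: N, bond orders sum to 3 (valence 3) → 0 H
  atom 7: C, bond orders sum to 4 (valence 4) → 0 H
  atom 8: S, bond orders sum to 1 (valence 2) → 1 H
  atom 9: O, bond orders sum to 2 (valence 2) → 0 H
  atom 10: C, bond orders sum to 4 (valence 4) → 0 H
  atom 11: C, bond orders sum to 4 (valence 4) → 0 H
  atom 12: N, bond orders sum to 1 (valence 3) → 2 H
  atom 13: O, bond orders sum to 2 (valence 2) → 0 H
Totals → C:7, H:3, N:3, O:2, S:1.
In Hill order: C7H3N3O2S.

C7H3N3O2S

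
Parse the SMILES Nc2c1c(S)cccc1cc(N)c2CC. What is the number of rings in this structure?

In SMILES, each pair of matching ring-closure digits denotes one ring-closing bond; the number of such bonds equals the number of independent rings.
Ring-closure bonds here: 2.

2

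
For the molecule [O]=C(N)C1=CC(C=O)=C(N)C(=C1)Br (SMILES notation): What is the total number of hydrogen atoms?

Walk through each heavy atom and fill implicit hydrogens from standard valence (C 4, N 3, O 2, S 2, halogen 1):
  atom 1: O with explicit H count 0
  atom 2: C, bond orders sum to 4 (valence 4) → 0 H
  atom 3: N, bond orders sum to 1 (valence 3) → 2 H
  atom 4: C, bond orders sum to 4 (valence 4) → 0 H
  atom 5: C, bond orders sum to 3 (valence 4) → 1 H
  atom 6: C, bond orders sum to 4 (valence 4) → 0 H
  atom 7: C, bond orders sum to 3 (valence 4) → 1 H
  atom 8: O, bond orders sum to 2 (valence 2) → 0 H
  atom 9: C, bond orders sum to 4 (valence 4) → 0 H
  atom 10: N, bond orders sum to 1 (valence 3) → 2 H
  atom 11: C, bond orders sum to 4 (valence 4) → 0 H
  atom 12: C, bond orders sum to 3 (valence 4) → 1 H
  atom 13: Br (halogen, monovalent) → 0 H
Total hydrogens: 7.

7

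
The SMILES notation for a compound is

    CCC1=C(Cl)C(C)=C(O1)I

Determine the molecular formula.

C7H8ClIO

Walk through each heavy atom and fill implicit hydrogens from standard valence (C 4, N 3, O 2, S 2, halogen 1):
  atom 1: C, bond orders sum to 1 (valence 4) → 3 H
  atom 2: C, bond orders sum to 2 (valence 4) → 2 H
  atom 3: C, bond orders sum to 4 (valence 4) → 0 H
  atom 4: C, bond orders sum to 4 (valence 4) → 0 H
  atom 5: Cl (halogen, monovalent) → 0 H
  atom 6: C, bond orders sum to 4 (valence 4) → 0 H
  atom 7: C, bond orders sum to 1 (valence 4) → 3 H
  atom 8: C, bond orders sum to 4 (valence 4) → 0 H
  atom 9: O, bond orders sum to 2 (valence 2) → 0 H
  atom 10: I (halogen, monovalent) → 0 H
Totals → C:7, H:8, Cl:1, I:1, O:1.
In Hill order: C7H8ClIO.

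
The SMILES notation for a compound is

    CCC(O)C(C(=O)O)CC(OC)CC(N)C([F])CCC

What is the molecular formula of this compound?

Walk through each heavy atom and fill implicit hydrogens from standard valence (C 4, N 3, O 2, S 2, halogen 1):
  atom 1: C, bond orders sum to 1 (valence 4) → 3 H
  atom 2: C, bond orders sum to 2 (valence 4) → 2 H
  atom 3: C, bond orders sum to 3 (valence 4) → 1 H
  atom 4: O, bond orders sum to 1 (valence 2) → 1 H
  atom 5: C, bond orders sum to 3 (valence 4) → 1 H
  atom 6: C, bond orders sum to 4 (valence 4) → 0 H
  atom 7: O, bond orders sum to 2 (valence 2) → 0 H
  atom 8: O, bond orders sum to 1 (valence 2) → 1 H
  atom 9: C, bond orders sum to 2 (valence 4) → 2 H
  atom 10: C, bond orders sum to 3 (valence 4) → 1 H
  atom 11: O, bond orders sum to 2 (valence 2) → 0 H
  atom 12: C, bond orders sum to 1 (valence 4) → 3 H
  atom 13: C, bond orders sum to 2 (valence 4) → 2 H
  atom 14: C, bond orders sum to 3 (valence 4) → 1 H
  atom 15: N, bond orders sum to 1 (valence 3) → 2 H
  atom 16: C, bond orders sum to 3 (valence 4) → 1 H
  atom 17: F with explicit H count 0
  atom 18: C, bond orders sum to 2 (valence 4) → 2 H
  atom 19: C, bond orders sum to 2 (valence 4) → 2 H
  atom 20: C, bond orders sum to 1 (valence 4) → 3 H
Totals → C:14, H:28, F:1, N:1, O:4.

C14H28FNO4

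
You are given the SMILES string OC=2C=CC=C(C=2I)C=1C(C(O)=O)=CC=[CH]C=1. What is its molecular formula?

C13H9IO3

Walk through each heavy atom and fill implicit hydrogens from standard valence (C 4, N 3, O 2, S 2, halogen 1):
  atom 1: O, bond orders sum to 1 (valence 2) → 1 H
  atom 2: C, bond orders sum to 4 (valence 4) → 0 H
  atom 3: C, bond orders sum to 3 (valence 4) → 1 H
  atom 4: C, bond orders sum to 3 (valence 4) → 1 H
  atom 5: C, bond orders sum to 3 (valence 4) → 1 H
  atom 6: C, bond orders sum to 4 (valence 4) → 0 H
  atom 7: C, bond orders sum to 4 (valence 4) → 0 H
  atom 8: I (halogen, monovalent) → 0 H
  atom 9: C, bond orders sum to 4 (valence 4) → 0 H
  atom 10: C, bond orders sum to 4 (valence 4) → 0 H
  atom 11: C, bond orders sum to 4 (valence 4) → 0 H
  atom 12: O, bond orders sum to 1 (valence 2) → 1 H
  atom 13: O, bond orders sum to 2 (valence 2) → 0 H
  atom 14: C, bond orders sum to 3 (valence 4) → 1 H
  atom 15: C, bond orders sum to 3 (valence 4) → 1 H
  atom 16: C with explicit H count 1
  atom 17: C, bond orders sum to 3 (valence 4) → 1 H
Totals → C:13, H:9, I:1, O:3.
In Hill order: C13H9IO3.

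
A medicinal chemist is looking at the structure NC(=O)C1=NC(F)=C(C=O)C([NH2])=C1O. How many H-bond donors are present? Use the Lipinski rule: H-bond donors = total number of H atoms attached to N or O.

5

Donors: find every N or O and count the H atoms it carries.
  atom 1 (N): bond orders sum to 1 → 2 H
  atom 3 (O): bond orders sum to 2 → 0 H
  atom 5 (N): bond orders sum to 3 → 0 H
  atom 10 (O): bond orders sum to 2 → 0 H
  atom 12 (N): bond orders sum to 1 → 2 H
  atom 14 (O): bond orders sum to 1 → 1 H
Lipinski HBD = 5.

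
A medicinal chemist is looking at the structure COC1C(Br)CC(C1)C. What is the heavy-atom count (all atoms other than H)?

9

Every atom symbol written in the SMILES (organic subset) is one heavy atom; implicit H are not written.
Heavy atoms by element → Br:1, C:7, O:1.
Total: 9.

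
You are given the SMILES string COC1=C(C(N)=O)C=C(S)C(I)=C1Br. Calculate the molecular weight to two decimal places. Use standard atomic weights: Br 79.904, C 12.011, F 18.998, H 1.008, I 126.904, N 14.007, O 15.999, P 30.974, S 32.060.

First, the molecular formula is C8H7BrINO2S (counting implicit H from valence).
  Br: 1 × 79.904 = 79.904
  C: 8 × 12.011 = 96.088
  H: 7 × 1.008 = 7.056
  I: 1 × 126.904 = 126.904
  N: 1 × 14.007 = 14.007
  O: 2 × 15.999 = 31.998
  S: 1 × 32.060 = 32.060
Sum: 1×79.904 + 8×12.011 + 7×1.008 + 1×126.904 + 1×14.007 + 2×15.999 + 1×32.060 = 388.017 → 388.02 g/mol.

388.02 g/mol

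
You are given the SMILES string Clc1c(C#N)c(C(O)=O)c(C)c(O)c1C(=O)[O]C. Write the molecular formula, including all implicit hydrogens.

Walk through each heavy atom and fill implicit hydrogens from standard valence (C 4, N 3, O 2, S 2, halogen 1); for lowercase aromatic atoms, an aromatic c carries 1 H when it has two neighbours and 0 H with three, and aromatic n carries 0 H:
  atom 1: Cl (halogen, monovalent) → 0 H
  atom 2: aromatic c, 3 neighbours → 0 H
  atom 3: aromatic c, 3 neighbours → 0 H
  atom 4: C, bond orders sum to 4 (valence 4) → 0 H
  atom 5: N, bond orders sum to 3 (valence 3) → 0 H
  atom 6: aromatic c, 3 neighbours → 0 H
  atom 7: C, bond orders sum to 4 (valence 4) → 0 H
  atom 8: O, bond orders sum to 1 (valence 2) → 1 H
  atom 9: O, bond orders sum to 2 (valence 2) → 0 H
  atom 10: aromatic c, 3 neighbours → 0 H
  atom 11: C, bond orders sum to 1 (valence 4) → 3 H
  atom 12: aromatic c, 3 neighbours → 0 H
  atom 13: O, bond orders sum to 1 (valence 2) → 1 H
  atom 14: aromatic c, 3 neighbours → 0 H
  atom 15: C, bond orders sum to 4 (valence 4) → 0 H
  atom 16: O, bond orders sum to 2 (valence 2) → 0 H
  atom 17: O with explicit H count 0
  atom 18: C, bond orders sum to 1 (valence 4) → 3 H
Totals → C:11, H:8, Cl:1, N:1, O:5.

C11H8ClNO5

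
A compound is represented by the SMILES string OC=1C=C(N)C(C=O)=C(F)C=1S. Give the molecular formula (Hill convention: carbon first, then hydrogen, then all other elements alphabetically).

Walk through each heavy atom and fill implicit hydrogens from standard valence (C 4, N 3, O 2, S 2, halogen 1):
  atom 1: O, bond orders sum to 1 (valence 2) → 1 H
  atom 2: C, bond orders sum to 4 (valence 4) → 0 H
  atom 3: C, bond orders sum to 3 (valence 4) → 1 H
  atom 4: C, bond orders sum to 4 (valence 4) → 0 H
  atom 5: N, bond orders sum to 1 (valence 3) → 2 H
  atom 6: C, bond orders sum to 4 (valence 4) → 0 H
  atom 7: C, bond orders sum to 3 (valence 4) → 1 H
  atom 8: O, bond orders sum to 2 (valence 2) → 0 H
  atom 9: C, bond orders sum to 4 (valence 4) → 0 H
  atom 10: F (halogen, monovalent) → 0 H
  atom 11: C, bond orders sum to 4 (valence 4) → 0 H
  atom 12: S, bond orders sum to 1 (valence 2) → 1 H
Totals → C:7, H:6, F:1, N:1, O:2, S:1.
In Hill order: C7H6FNO2S.

C7H6FNO2S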